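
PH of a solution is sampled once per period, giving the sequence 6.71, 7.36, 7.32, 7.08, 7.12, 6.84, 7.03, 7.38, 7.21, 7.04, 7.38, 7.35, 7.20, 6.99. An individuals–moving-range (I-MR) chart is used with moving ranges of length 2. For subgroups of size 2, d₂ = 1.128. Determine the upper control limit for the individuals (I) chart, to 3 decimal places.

X̄ = (6.71 + 7.36 + 7.32 + 7.08 + 7.12 + 6.84 + 7.03 + 7.38 + 7.21 + 7.04 + 7.38 + 7.35 + 7.20 + 6.99) / 14 = 7.1436
Moving ranges: 0.65, 0.04, 0.24, 0.04, 0.28, 0.19, 0.35, 0.17, 0.17, 0.34, 0.03, 0.15, 0.21; M̄R̄ = 2.8600 / 13 = 0.2200
UCL = X̄ + 3·M̄R̄/d₂ = 7.1436 + 3 × 0.2200 / 1.128 = 7.7287

7.729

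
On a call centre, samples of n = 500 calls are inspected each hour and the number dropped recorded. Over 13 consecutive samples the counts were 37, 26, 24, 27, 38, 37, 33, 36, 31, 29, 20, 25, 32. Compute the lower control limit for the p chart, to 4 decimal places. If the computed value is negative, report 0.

p̄ = Σdᵢ / (k·n) = 395 / (13 × 500) = 0.06077
LCL = p̄ − 3·√(p̄(1−p̄)/n) = 0.06077 − 3 × 0.01068 = 0.02872

0.0287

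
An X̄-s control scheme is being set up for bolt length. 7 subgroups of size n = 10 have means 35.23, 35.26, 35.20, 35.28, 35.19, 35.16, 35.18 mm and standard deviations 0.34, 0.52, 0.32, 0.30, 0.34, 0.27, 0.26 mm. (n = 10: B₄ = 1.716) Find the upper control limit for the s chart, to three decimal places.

0.576

s̄ = (0.34 + 0.52 + 0.32 + 0.30 + 0.34 + 0.27 + 0.26) / 7 = 0.3357
UCL_s = B₄·s̄ = 1.716 × 0.3357 = 0.5761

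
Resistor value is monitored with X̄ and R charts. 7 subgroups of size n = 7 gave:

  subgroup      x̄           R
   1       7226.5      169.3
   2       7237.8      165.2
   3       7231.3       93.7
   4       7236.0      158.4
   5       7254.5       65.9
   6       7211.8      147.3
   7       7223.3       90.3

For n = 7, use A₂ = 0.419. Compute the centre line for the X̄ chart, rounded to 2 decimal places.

X̄̄ = (7226.5 + 7237.8 + 7231.3 + 7236.0 + 7254.5 + 7211.8 + 7223.3) / 7 = 50621.2000 / 7 = 7231.6000
CL = X̄̄ = 7231.6000

7231.60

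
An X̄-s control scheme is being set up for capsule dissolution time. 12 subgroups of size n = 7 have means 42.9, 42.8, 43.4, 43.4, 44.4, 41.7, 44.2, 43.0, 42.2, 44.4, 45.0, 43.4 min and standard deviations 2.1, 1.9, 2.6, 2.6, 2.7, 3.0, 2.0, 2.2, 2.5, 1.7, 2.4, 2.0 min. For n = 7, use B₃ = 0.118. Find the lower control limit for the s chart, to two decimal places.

0.27

s̄ = (2.1 + 1.9 + 2.6 + 2.6 + 2.7 + 3.0 + 2.0 + 2.2 + 2.5 + 1.7 + 2.4 + 2.0) / 12 = 2.3083
LCL_s = B₃·s̄ = 0.118 × 2.3083 = 0.2724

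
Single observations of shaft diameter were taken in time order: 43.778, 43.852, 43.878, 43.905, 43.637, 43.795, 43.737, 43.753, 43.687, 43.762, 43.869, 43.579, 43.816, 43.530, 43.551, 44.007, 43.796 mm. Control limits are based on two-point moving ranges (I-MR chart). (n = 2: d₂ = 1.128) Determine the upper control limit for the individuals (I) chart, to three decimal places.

44.156

X̄ = (43.778 + 43.852 + 43.878 + 43.905 + 43.637 + 43.795 + 43.737 + 43.753 + 43.687 + 43.762 + 43.869 + 43.579 + 43.816 + 43.530 + 43.551 + 44.007 + 43.796) / 17 = 43.7607
Moving ranges: 0.074, 0.026, 0.027, 0.268, 0.158, 0.058, 0.016, 0.066, 0.075, 0.107, 0.290, 0.237, 0.286, 0.021, 0.456, 0.211; M̄R̄ = 2.3760 / 16 = 0.1485
UCL = X̄ + 3·M̄R̄/d₂ = 43.7607 + 3 × 0.1485 / 1.128 = 44.1557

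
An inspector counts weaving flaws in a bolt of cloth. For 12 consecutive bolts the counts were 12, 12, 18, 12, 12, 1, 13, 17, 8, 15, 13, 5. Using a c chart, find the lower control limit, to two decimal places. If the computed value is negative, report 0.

c̄ = (12 + 12 + 18 + 12 + 12 + 1 + 13 + 17 + 8 + 15 + 13 + 5) / 12 = 138 / 12 = 11.5000
LCL = c̄ − 3√c̄ = 11.5000 − 3 × 3.3912 = 1.3265

1.33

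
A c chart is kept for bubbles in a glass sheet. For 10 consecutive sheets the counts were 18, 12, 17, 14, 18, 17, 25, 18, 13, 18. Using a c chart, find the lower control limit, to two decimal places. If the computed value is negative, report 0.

4.63

c̄ = (18 + 12 + 17 + 14 + 18 + 17 + 25 + 18 + 13 + 18) / 10 = 170 / 10 = 17.0000
LCL = c̄ − 3√c̄ = 17.0000 − 3 × 4.1231 = 4.6307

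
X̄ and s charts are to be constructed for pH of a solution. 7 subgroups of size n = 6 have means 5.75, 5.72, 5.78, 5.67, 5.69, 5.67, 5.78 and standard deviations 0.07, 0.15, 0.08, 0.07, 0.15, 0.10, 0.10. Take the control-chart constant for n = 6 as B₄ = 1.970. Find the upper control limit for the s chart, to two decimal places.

0.20

s̄ = (0.07 + 0.15 + 0.08 + 0.07 + 0.15 + 0.10 + 0.10) / 7 = 0.1029
UCL_s = B₄·s̄ = 1.970 × 0.1029 = 0.2026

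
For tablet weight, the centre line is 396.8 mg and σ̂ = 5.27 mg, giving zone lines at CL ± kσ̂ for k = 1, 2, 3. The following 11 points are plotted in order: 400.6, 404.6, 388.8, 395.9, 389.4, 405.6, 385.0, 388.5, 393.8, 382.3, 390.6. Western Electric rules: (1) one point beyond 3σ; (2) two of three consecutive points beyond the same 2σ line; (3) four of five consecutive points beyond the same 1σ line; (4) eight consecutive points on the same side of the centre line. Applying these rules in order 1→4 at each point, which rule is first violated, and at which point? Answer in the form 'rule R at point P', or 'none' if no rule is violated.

rule 3 at point 11

Zone of each point (C = within 1σ̂, B = 1σ̂–2σ̂, A = 2σ̂–3σ̂, * = beyond 3σ̂; sign = side of CL): 1:+C, 2:+B, 3:-B, 4:-C, 5:-B, 6:+B, 7:-A, 8:-B, 9:-C, 10:-A, 11:-B
Rule 3 (four of five consecutive points beyond the same 1σ limit) is satisfied at point 11.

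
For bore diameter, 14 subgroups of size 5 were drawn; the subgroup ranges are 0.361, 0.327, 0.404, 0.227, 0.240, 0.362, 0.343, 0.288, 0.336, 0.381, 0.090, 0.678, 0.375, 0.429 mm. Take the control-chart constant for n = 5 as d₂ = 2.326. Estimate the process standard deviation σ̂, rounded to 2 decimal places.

R̄ = (0.361 + 0.327 + 0.404 + 0.227 + 0.240 + 0.362 + 0.343 + 0.288 + 0.336 + 0.381 + 0.090 + 0.678 + 0.375 + 0.429) / 14 = 0.3458
σ̂ = R̄ / d₂ = 0.3458 / 2.326 = 0.1487

0.15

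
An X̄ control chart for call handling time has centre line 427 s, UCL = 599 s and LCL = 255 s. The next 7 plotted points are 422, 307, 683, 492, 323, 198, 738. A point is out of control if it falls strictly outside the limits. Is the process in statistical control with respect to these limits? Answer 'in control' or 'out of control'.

Compare each point to [255, 599]: sample 3 = 683 > UCL; sample 6 = 198 < LCL; sample 7 = 738 > UCL.

out of control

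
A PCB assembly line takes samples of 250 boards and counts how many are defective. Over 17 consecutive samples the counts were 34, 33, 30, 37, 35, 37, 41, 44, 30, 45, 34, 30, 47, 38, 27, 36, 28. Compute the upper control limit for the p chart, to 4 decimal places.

p̄ = Σdᵢ / (k·n) = 606 / (17 × 250) = 0.14259
UCL = p̄ + 3·√(p̄(1−p̄)/n) = 0.14259 + 3 × √(0.14259×0.85741/250) = 0.14259 + 3 × 0.02211 = 0.20893

0.2089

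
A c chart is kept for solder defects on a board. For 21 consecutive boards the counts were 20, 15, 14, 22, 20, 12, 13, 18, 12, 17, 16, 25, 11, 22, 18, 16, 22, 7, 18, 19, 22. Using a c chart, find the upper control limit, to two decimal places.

29.50

c̄ = (20 + 15 + 14 + 22 + 20 + 12 + 13 + 18 + 12 + 17 + 16 + 25 + 11 + 22 + 18 + 16 + 22 + 7 + 18 + 19 + 22) / 21 = 359 / 21 = 17.0952
UCL = c̄ + 3√c̄ = 17.0952 + 3 × √17.0952 = 17.0952 + 3 × 4.1346 = 29.4992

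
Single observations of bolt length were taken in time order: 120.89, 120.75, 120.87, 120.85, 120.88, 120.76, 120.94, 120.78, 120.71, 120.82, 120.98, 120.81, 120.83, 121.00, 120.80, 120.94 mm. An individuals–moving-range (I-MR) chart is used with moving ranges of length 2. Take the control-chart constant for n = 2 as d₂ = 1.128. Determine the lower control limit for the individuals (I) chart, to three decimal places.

120.530

X̄ = (120.89 + 120.75 + 120.87 + 120.85 + 120.88 + 120.76 + 120.94 + 120.78 + 120.71 + 120.82 + 120.98 + 120.81 + 120.83 + 121.00 + 120.80 + 120.94) / 16 = 120.8506
Moving ranges: 0.14, 0.12, 0.02, 0.03, 0.12, 0.18, 0.16, 0.07, 0.11, 0.16, 0.17, 0.02, 0.17, 0.20, 0.14; M̄R̄ = 1.8100 / 15 = 0.1207
LCL = X̄ − 3·M̄R̄/d₂ = 120.8506 − 3 × 0.1207 / 1.128 = 120.5297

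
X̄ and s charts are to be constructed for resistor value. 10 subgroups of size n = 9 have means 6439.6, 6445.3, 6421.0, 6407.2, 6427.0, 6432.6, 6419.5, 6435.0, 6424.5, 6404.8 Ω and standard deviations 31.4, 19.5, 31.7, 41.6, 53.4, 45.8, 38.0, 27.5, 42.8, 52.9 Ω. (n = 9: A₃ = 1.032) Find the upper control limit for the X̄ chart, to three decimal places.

6465.341

X̄̄ = (6439.6 + 6445.3 + 6421.0 + 6407.2 + 6427.0 + 6432.6 + 6419.5 + 6435.0 + 6424.5 + 6404.8) / 10 = 6425.6500
s̄ = (31.4 + 19.5 + 31.7 + 41.6 + 53.4 + 45.8 + 38.0 + 27.5 + 42.8 + 52.9) / 10 = 38.4600
UCL = X̄̄ + A₃·s̄ = 6425.6500 + 1.032 × 38.4600 = 6465.3407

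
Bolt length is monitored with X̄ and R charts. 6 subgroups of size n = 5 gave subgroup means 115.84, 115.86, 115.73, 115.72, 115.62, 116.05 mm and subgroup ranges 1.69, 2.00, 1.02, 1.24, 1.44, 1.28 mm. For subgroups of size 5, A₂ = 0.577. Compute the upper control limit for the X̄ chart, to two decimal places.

116.64

X̄̄ = (115.84 + 115.86 + 115.73 + 115.72 + 115.62 + 116.05) / 6 = 694.8200 / 6 = 115.8033
R̄ = (1.69 + 2.00 + 1.02 + 1.24 + 1.44 + 1.28) / 6 = 8.6700 / 6 = 1.4450
UCL = X̄̄ + A₂·R̄ = 115.8033 + 0.577 × 1.4450 = 116.6371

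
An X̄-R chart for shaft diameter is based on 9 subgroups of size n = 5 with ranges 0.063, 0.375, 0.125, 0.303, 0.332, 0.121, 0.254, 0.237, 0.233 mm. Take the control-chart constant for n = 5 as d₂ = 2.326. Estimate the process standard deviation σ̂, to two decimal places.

0.10

R̄ = (0.063 + 0.375 + 0.125 + 0.303 + 0.332 + 0.121 + 0.254 + 0.237 + 0.233) / 9 = 0.2270
σ̂ = R̄ / d₂ = 0.2270 / 2.326 = 0.0976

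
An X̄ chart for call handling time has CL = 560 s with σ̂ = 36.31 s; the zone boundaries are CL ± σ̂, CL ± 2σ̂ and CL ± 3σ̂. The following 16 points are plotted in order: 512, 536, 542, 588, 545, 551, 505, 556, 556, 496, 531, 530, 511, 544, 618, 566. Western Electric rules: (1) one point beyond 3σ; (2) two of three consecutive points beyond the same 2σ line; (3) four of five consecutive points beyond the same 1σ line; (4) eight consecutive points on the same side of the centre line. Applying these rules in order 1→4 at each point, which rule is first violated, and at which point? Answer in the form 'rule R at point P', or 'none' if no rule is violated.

Zone of each point (C = within 1σ̂, B = 1σ̂–2σ̂, A = 2σ̂–3σ̂, * = beyond 3σ̂; sign = side of CL): 1:-B, 2:-C, 3:-C, 4:+C, 5:-C, 6:-C, 7:-B, 8:-C, 9:-C, 10:-B, 11:-C, 12:-C, 13:-B, 14:-C, 15:+B, 16:+C
Rule 4 (eight consecutive points on the same side of the centre line) is satisfied at point 12.

rule 4 at point 12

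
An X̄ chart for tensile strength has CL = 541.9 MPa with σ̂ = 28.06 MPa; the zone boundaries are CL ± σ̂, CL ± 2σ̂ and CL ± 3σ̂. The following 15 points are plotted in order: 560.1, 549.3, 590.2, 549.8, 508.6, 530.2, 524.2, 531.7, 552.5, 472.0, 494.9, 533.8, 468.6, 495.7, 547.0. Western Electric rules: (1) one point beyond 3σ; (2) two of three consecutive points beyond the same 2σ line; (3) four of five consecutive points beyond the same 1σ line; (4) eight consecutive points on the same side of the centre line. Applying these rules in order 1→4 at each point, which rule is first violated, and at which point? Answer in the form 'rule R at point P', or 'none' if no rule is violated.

Zone of each point (C = within 1σ̂, B = 1σ̂–2σ̂, A = 2σ̂–3σ̂, * = beyond 3σ̂; sign = side of CL): 1:+C, 2:+C, 3:+B, 4:+C, 5:-B, 6:-C, 7:-C, 8:-C, 9:+C, 10:-A, 11:-B, 12:-C, 13:-A, 14:-B, 15:+C
Rule 3 (four of five consecutive points beyond the same 1σ limit) is satisfied at point 14.

rule 3 at point 14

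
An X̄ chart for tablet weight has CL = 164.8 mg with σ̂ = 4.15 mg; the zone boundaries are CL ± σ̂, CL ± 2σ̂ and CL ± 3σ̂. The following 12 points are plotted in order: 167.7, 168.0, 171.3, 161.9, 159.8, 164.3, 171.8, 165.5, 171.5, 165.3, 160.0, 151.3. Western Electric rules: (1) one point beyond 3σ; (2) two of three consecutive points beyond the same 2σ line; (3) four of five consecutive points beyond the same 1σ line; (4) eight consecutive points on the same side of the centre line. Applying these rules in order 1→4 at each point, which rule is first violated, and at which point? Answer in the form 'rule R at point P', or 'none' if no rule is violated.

Zone of each point (C = within 1σ̂, B = 1σ̂–2σ̂, A = 2σ̂–3σ̂, * = beyond 3σ̂; sign = side of CL): 1:+C, 2:+C, 3:+B, 4:-C, 5:-B, 6:-C, 7:+B, 8:+C, 9:+B, 10:+C, 11:-B, 12:-*
Rule 1 (one point beyond the 3σ limits) is satisfied at point 12.

rule 1 at point 12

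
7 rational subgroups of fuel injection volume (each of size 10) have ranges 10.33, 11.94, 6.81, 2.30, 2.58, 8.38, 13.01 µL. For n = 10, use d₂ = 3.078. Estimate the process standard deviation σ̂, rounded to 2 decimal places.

R̄ = (10.33 + 11.94 + 6.81 + 2.30 + 2.58 + 8.38 + 13.01) / 7 = 7.9071
σ̂ = R̄ / d₂ = 7.9071 / 3.078 = 2.5689

2.57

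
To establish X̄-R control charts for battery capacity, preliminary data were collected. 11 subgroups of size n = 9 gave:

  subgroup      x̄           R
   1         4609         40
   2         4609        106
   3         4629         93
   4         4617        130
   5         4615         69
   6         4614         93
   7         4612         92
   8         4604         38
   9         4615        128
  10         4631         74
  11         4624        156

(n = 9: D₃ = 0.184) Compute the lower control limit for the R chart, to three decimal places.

R̄ = (40 + 106 + 93 + 130 + 69 + 93 + 92 + 38 + 128 + 74 + 156) / 11 = 1019.0000 / 11 = 92.6364
LCL_R = D₃·R̄ = 0.184 × 92.6364 = 17.0451

17.045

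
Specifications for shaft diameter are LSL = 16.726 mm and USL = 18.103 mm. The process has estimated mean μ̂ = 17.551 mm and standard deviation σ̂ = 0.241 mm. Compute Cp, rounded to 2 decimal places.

Cp = (USL − LSL) / (6σ̂) = (18.103 − 16.726) / (6 × 0.241) = 1.3770 / 1.4460 = 0.9523

0.95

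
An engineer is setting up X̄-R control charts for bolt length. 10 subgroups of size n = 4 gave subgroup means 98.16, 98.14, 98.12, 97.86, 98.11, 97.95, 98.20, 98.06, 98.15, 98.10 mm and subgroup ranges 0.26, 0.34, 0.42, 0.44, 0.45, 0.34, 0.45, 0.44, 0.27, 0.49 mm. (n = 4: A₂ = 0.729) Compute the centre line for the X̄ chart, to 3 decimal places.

98.085

X̄̄ = (98.16 + 98.14 + 98.12 + 97.86 + 98.11 + 97.95 + 98.20 + 98.06 + 98.15 + 98.10) / 10 = 980.8500 / 10 = 98.0850
CL = X̄̄ = 98.0850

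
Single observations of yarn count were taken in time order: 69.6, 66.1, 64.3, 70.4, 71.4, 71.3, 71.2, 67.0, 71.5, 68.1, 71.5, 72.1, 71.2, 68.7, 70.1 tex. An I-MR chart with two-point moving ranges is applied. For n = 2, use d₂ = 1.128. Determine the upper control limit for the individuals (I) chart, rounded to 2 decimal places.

X̄ = (69.6 + 66.1 + 64.3 + 70.4 + 71.4 + 71.3 + 71.2 + 67.0 + 71.5 + 68.1 + 71.5 + 72.1 + 71.2 + 68.7 + 70.1) / 15 = 69.6333
Moving ranges: 3.5, 1.8, 6.1, 1.0, 0.1, 0.1, 4.2, 4.5, 3.4, 3.4, 0.6, 0.9, 2.5, 1.4; M̄R̄ = 33.5000 / 14 = 2.3929
UCL = X̄ + 3·M̄R̄/d₂ = 69.6333 + 3 × 2.3929 / 1.128 = 75.9973

76.00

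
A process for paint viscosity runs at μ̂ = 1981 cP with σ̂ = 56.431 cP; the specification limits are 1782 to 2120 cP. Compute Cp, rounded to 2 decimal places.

1.00

Cp = (USL − LSL) / (6σ̂) = (2120 − 1782) / (6 × 56.431) = 338.0000 / 338.5860 = 0.9983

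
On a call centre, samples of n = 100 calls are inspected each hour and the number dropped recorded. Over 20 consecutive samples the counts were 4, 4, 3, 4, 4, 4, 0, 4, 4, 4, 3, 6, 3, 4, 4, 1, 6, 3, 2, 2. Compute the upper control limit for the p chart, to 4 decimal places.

p̄ = Σdᵢ / (k·n) = 69 / (20 × 100) = 0.03450
UCL = p̄ + 3·√(p̄(1−p̄)/n) = 0.03450 + 3 × √(0.03450×0.96550/100) = 0.03450 + 3 × 0.01825 = 0.08925

0.0893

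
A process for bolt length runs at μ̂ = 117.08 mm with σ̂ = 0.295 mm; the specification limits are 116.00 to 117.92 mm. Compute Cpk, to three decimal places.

0.949

Cpu = (USL − μ̂) / (3σ̂) = (117.92 − 117.08) / (3 × 0.295) = 0.9492; Cpl = (μ̂ − LSL) / (3σ̂) = (117.08 − 116.00) / (3 × 0.295) = 1.2203; Cpk = min(Cpu, Cpl) = 0.9492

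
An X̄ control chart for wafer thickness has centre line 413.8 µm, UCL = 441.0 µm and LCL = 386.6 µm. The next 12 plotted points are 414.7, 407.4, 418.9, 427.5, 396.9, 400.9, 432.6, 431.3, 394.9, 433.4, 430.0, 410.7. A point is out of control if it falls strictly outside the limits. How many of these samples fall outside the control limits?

0

All 12 points lie within [386.6, 441.0].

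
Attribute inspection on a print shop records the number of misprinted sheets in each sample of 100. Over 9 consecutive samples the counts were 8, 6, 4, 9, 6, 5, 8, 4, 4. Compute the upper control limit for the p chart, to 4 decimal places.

p̄ = Σdᵢ / (k·n) = 54 / (9 × 100) = 0.06000
UCL = p̄ + 3·√(p̄(1−p̄)/n) = 0.06000 + 3 × √(0.06000×0.94000/100) = 0.06000 + 3 × 0.02375 = 0.13125

0.1312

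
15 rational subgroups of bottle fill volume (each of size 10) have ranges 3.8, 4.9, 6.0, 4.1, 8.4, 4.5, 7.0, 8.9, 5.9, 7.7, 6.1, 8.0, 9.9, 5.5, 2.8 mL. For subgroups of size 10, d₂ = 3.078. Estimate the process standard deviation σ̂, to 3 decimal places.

R̄ = (3.8 + 4.9 + 6.0 + 4.1 + 8.4 + 4.5 + 7.0 + 8.9 + 5.9 + 7.7 + 6.1 + 8.0 + 9.9 + 5.5 + 2.8) / 15 = 6.2333
σ̂ = R̄ / d₂ = 6.2333 / 3.078 = 2.0251

2.025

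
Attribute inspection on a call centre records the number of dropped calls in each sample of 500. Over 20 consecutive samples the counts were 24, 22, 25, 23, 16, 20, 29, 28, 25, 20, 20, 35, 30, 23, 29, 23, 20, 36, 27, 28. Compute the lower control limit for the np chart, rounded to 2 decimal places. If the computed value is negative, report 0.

p̄ = Σdᵢ / (k·n) = 503 / (20 × 500) = 0.05030
LCL = np̄ − 3·√(np̄(1−p̄)) = 25.1500 − 3 × 4.8872 = 10.4883

10.49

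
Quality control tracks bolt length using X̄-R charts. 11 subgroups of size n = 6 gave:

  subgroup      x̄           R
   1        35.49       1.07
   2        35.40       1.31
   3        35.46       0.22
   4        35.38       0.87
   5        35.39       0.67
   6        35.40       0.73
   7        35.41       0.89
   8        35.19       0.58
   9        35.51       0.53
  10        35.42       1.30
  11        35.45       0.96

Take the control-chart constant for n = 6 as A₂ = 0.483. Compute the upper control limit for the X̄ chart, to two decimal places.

X̄̄ = (35.49 + 35.40 + 35.46 + 35.38 + 35.39 + 35.40 + 35.41 + 35.19 + 35.51 + 35.42 + 35.45) / 11 = 389.5000 / 11 = 35.4091
R̄ = (1.07 + 1.31 + 0.22 + 0.87 + 0.67 + 0.73 + 0.89 + 0.58 + 0.53 + 1.30 + 0.96) / 11 = 9.1300 / 11 = 0.8300
UCL = X̄̄ + A₂·R̄ = 35.4091 + 0.483 × 0.8300 = 35.8100

35.81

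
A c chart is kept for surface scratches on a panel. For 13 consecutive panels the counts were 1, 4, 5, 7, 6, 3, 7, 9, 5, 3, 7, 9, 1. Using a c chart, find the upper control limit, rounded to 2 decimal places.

11.96

c̄ = (1 + 4 + 5 + 7 + 6 + 3 + 7 + 9 + 5 + 3 + 7 + 9 + 1) / 13 = 67 / 13 = 5.1538
UCL = c̄ + 3√c̄ = 5.1538 + 3 × √5.1538 = 5.1538 + 3 × 2.2702 = 11.9645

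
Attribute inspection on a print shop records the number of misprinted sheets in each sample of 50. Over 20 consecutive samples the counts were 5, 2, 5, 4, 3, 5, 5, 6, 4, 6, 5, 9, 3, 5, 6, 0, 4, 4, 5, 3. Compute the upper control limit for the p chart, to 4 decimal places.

p̄ = Σdᵢ / (k·n) = 89 / (20 × 50) = 0.08900
UCL = p̄ + 3·√(p̄(1−p̄)/n) = 0.08900 + 3 × √(0.08900×0.91100/50) = 0.08900 + 3 × 0.04027 = 0.20981

0.2098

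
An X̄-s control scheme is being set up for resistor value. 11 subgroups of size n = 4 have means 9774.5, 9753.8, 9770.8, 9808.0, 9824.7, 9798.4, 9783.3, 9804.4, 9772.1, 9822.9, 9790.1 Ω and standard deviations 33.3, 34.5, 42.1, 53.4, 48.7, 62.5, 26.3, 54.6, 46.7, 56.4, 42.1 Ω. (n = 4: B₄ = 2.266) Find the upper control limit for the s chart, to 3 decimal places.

s̄ = (33.3 + 34.5 + 42.1 + 53.4 + 48.7 + 62.5 + 26.3 + 54.6 + 46.7 + 56.4 + 42.1) / 11 = 45.5091
UCL_s = B₄·s̄ = 2.266 × 45.5091 = 103.1236

103.124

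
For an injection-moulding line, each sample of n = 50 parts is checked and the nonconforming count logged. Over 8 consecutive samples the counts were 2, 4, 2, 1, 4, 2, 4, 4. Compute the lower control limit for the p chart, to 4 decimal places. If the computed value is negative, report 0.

0.0000

p̄ = Σdᵢ / (k·n) = 23 / (8 × 50) = 0.05750
LCL = p̄ − 3·√(p̄(1−p̄)/n) = 0.05750 − 3 × 0.03292 = -0.04127 → 0 (negative, so LCL = 0)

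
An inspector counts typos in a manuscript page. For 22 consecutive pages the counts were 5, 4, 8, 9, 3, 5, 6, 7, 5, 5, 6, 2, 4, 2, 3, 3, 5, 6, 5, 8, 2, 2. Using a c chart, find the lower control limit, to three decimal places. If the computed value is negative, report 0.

c̄ = (5 + 4 + 8 + 9 + 3 + 5 + 6 + 7 + 5 + 5 + 6 + 2 + 4 + 2 + 3 + 3 + 5 + 6 + 5 + 8 + 2 + 2) / 22 = 105 / 22 = 4.7727
LCL = c̄ − 3√c̄ = 4.7727 − 3 × 2.1847 = -1.7812 → 0 (cannot be negative)

0.000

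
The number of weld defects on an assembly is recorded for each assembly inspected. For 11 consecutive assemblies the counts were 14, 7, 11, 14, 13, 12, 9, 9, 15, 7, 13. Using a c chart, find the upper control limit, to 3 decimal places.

c̄ = (14 + 7 + 11 + 14 + 13 + 12 + 9 + 9 + 15 + 7 + 13) / 11 = 124 / 11 = 11.2727
UCL = c̄ + 3√c̄ = 11.2727 + 3 × √11.2727 = 11.2727 + 3 × 3.3575 = 21.3452

21.345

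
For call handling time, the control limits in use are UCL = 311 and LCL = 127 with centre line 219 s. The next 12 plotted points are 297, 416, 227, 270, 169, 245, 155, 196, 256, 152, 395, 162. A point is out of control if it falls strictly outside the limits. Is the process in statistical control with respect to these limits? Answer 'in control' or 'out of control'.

Compare each point to [127, 311]: sample 2 = 416 > UCL; sample 11 = 395 > UCL.

out of control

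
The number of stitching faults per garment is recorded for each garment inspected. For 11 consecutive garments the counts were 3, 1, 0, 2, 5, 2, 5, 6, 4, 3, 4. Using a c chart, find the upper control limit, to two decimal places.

8.53

c̄ = (3 + 1 + 0 + 2 + 5 + 2 + 5 + 6 + 4 + 3 + 4) / 11 = 35 / 11 = 3.1818
UCL = c̄ + 3√c̄ = 3.1818 + 3 × √3.1818 = 3.1818 + 3 × 1.7838 = 8.5331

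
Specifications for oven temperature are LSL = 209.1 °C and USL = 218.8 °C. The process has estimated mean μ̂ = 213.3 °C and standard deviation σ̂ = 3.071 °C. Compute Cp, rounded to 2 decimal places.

0.53

Cp = (USL − LSL) / (6σ̂) = (218.8 − 209.1) / (6 × 3.071) = 9.7000 / 18.4260 = 0.5264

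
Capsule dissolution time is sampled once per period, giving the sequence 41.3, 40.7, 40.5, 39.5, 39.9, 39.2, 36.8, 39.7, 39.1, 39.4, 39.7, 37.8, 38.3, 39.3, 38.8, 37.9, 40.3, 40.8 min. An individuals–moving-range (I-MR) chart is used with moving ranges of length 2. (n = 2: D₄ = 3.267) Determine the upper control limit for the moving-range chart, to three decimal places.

Moving ranges: 0.6, 0.2, 1.0, 0.4, 0.7, 2.4, 2.9, 0.6, 0.3, 0.3, 1.9, 0.5, 1.0, 0.5, 0.9, 2.4, 0.5; M̄R̄ = 17.1000 / 17 = 1.0059
UCL_MR = D₄·M̄R̄ = 3.267 × 1.0059 = 3.2862

3.286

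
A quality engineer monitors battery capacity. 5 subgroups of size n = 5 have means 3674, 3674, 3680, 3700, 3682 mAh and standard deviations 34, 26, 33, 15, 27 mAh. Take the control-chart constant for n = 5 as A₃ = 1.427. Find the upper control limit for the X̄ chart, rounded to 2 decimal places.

3720.53

X̄̄ = (3674 + 3674 + 3680 + 3700 + 3682) / 5 = 3682.0000
s̄ = (34 + 26 + 33 + 15 + 27) / 5 = 27.0000
UCL = X̄̄ + A₃·s̄ = 3682.0000 + 1.427 × 27.0000 = 3720.5290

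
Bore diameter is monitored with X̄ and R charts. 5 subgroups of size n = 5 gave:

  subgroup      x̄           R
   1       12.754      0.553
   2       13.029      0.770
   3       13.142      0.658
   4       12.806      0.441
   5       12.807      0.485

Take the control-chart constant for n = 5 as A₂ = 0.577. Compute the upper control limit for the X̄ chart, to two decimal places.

X̄̄ = (12.754 + 13.029 + 13.142 + 12.806 + 12.807) / 5 = 64.5380 / 5 = 12.9076
R̄ = (0.553 + 0.770 + 0.658 + 0.441 + 0.485) / 5 = 2.9070 / 5 = 0.5814
UCL = X̄̄ + A₂·R̄ = 12.9076 + 0.577 × 0.5814 = 13.2431

13.24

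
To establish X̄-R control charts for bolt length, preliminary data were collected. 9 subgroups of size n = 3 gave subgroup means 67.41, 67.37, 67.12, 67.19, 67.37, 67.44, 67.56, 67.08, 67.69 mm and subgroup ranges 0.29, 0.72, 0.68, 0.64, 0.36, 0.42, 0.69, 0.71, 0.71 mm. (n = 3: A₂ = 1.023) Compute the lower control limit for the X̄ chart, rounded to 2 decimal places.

X̄̄ = (67.41 + 67.37 + 67.12 + 67.19 + 67.37 + 67.44 + 67.56 + 67.08 + 67.69) / 9 = 606.2300 / 9 = 67.3589
R̄ = (0.29 + 0.72 + 0.68 + 0.64 + 0.36 + 0.42 + 0.69 + 0.71 + 0.71) / 9 = 5.2200 / 9 = 0.5800
LCL = X̄̄ − A₂·R̄ = 67.3589 − 1.023 × 0.5800 = 66.7655

66.77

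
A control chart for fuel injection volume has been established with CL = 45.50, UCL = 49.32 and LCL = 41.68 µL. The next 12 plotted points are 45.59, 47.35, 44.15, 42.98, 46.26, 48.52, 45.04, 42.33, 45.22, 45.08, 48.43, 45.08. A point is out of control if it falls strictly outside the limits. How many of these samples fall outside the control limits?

All 12 points lie within [41.68, 49.32].

0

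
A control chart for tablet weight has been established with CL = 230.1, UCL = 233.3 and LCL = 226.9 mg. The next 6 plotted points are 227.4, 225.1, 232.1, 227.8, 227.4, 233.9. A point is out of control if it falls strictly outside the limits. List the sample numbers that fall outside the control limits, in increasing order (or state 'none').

2, 6

Compare each point to [226.9, 233.3]: sample 2 = 225.1 < LCL; sample 6 = 233.9 > UCL.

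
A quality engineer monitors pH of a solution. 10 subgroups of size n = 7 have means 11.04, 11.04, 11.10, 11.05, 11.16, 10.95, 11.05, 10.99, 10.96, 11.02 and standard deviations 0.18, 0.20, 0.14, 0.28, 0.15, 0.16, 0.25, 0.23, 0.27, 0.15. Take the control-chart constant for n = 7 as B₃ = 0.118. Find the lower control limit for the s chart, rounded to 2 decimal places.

0.02

s̄ = (0.18 + 0.20 + 0.14 + 0.28 + 0.15 + 0.16 + 0.25 + 0.23 + 0.27 + 0.15) / 10 = 0.2010
LCL_s = B₃·s̄ = 0.118 × 0.2010 = 0.0237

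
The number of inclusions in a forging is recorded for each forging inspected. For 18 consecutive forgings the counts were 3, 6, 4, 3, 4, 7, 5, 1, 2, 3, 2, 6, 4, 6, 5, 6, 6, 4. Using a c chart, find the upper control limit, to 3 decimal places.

10.483

c̄ = (3 + 6 + 4 + 3 + 4 + 7 + 5 + 1 + 2 + 3 + 2 + 6 + 4 + 6 + 5 + 6 + 6 + 4) / 18 = 77 / 18 = 4.2778
UCL = c̄ + 3√c̄ = 4.2778 + 3 × √4.2778 = 4.2778 + 3 × 2.0683 = 10.4826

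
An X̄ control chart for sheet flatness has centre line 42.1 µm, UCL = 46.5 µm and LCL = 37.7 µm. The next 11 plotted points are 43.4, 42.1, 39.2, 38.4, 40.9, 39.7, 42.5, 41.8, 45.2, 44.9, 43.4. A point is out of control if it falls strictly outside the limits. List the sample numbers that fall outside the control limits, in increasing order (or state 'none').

none

All 11 points lie within [37.7, 46.5].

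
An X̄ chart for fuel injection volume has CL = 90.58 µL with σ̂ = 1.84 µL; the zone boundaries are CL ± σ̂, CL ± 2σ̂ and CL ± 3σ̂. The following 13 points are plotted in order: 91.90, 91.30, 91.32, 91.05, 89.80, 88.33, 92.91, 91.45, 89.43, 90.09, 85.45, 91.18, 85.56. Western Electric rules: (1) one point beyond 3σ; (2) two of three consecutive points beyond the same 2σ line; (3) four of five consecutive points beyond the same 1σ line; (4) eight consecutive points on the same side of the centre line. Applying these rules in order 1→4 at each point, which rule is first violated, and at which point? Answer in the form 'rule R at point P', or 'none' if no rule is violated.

rule 2 at point 13

Zone of each point (C = within 1σ̂, B = 1σ̂–2σ̂, A = 2σ̂–3σ̂, * = beyond 3σ̂; sign = side of CL): 1:+C, 2:+C, 3:+C, 4:+C, 5:-C, 6:-B, 7:+B, 8:+C, 9:-C, 10:-C, 11:-A, 12:+C, 13:-A
Rule 2 (two of three consecutive points beyond the same 2σ limit) is satisfied at point 13.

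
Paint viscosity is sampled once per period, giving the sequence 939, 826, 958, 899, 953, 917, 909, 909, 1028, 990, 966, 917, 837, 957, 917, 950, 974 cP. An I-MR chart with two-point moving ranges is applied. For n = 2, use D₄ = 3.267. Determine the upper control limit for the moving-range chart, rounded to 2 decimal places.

Moving ranges: 113, 132, 59, 54, 36, 8, 0, 119, 38, 24, 49, 80, 120, 40, 33, 24; M̄R̄ = 929.0000 / 16 = 58.0625
UCL_MR = D₄·M̄R̄ = 3.267 × 58.0625 = 189.6902

189.69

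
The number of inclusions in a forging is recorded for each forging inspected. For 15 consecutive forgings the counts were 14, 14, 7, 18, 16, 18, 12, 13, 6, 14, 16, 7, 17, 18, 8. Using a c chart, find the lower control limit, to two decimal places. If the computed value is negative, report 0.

2.30

c̄ = (14 + 14 + 7 + 18 + 16 + 18 + 12 + 13 + 6 + 14 + 16 + 7 + 17 + 18 + 8) / 15 = 198 / 15 = 13.2000
LCL = c̄ − 3√c̄ = 13.2000 − 3 × 3.6332 = 2.3005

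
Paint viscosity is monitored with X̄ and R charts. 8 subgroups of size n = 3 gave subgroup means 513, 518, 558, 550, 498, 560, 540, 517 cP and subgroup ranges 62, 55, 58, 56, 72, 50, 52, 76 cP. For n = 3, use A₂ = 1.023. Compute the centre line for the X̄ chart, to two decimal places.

X̄̄ = (513 + 518 + 558 + 550 + 498 + 560 + 540 + 517) / 8 = 4254.0000 / 8 = 531.7500
CL = X̄̄ = 531.7500

531.75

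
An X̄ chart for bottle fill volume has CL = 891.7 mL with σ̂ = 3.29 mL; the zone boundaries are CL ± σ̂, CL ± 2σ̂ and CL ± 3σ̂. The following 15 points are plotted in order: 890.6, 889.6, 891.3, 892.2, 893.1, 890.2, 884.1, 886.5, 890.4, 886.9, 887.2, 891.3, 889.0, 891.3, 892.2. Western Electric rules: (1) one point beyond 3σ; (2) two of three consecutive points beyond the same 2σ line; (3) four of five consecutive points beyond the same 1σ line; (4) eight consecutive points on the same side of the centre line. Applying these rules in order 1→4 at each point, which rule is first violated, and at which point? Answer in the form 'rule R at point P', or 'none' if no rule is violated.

Zone of each point (C = within 1σ̂, B = 1σ̂–2σ̂, A = 2σ̂–3σ̂, * = beyond 3σ̂; sign = side of CL): 1:-C, 2:-C, 3:-C, 4:+C, 5:+C, 6:-C, 7:-A, 8:-B, 9:-C, 10:-B, 11:-B, 12:-C, 13:-C, 14:-C, 15:+C
Rule 3 (four of five consecutive points beyond the same 1σ limit) is satisfied at point 11.

rule 3 at point 11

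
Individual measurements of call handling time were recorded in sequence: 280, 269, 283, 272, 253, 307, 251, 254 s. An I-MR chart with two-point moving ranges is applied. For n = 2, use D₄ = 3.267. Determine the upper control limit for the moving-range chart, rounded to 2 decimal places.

78.41

Moving ranges: 11, 14, 11, 19, 54, 56, 3; M̄R̄ = 168.0000 / 7 = 24.0000
UCL_MR = D₄·M̄R̄ = 3.267 × 24.0000 = 78.4080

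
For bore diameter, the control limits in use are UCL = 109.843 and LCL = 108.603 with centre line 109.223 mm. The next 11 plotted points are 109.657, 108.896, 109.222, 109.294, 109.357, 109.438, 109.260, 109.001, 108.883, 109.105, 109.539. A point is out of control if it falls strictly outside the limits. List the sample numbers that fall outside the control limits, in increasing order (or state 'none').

All 11 points lie within [108.603, 109.843].

none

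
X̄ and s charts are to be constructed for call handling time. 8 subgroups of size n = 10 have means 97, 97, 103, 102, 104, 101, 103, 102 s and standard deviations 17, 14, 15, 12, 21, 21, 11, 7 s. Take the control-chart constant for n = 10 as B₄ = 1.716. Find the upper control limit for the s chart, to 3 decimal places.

s̄ = (17 + 14 + 15 + 12 + 21 + 21 + 11 + 7) / 8 = 14.7500
UCL_s = B₄·s̄ = 1.716 × 14.7500 = 25.3110

25.311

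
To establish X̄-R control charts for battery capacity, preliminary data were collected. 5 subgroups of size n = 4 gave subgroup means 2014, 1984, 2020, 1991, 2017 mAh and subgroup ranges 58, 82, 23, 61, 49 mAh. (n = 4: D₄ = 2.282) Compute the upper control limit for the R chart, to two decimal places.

124.60

R̄ = (58 + 82 + 23 + 61 + 49) / 5 = 273.0000 / 5 = 54.6000
UCL_R = D₄·R̄ = 2.282 × 54.6000 = 124.5972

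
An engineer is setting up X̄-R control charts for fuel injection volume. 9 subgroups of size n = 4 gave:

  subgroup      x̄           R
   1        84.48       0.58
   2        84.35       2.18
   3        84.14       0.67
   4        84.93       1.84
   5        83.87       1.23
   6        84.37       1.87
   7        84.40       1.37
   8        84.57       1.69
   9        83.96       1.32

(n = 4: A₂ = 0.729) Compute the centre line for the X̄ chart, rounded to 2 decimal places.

84.34

X̄̄ = (84.48 + 84.35 + 84.14 + 84.93 + 83.87 + 84.37 + 84.40 + 84.57 + 83.96) / 9 = 759.0700 / 9 = 84.3411
CL = X̄̄ = 84.3411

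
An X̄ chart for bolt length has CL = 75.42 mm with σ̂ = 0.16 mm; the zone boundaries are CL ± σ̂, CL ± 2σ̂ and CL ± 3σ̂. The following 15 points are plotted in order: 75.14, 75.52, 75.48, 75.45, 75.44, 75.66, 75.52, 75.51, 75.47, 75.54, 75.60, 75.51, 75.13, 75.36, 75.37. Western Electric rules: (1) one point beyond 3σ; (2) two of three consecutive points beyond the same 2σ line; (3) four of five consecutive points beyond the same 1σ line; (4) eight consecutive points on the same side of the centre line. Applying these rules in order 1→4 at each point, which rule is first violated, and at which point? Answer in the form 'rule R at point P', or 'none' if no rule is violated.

rule 4 at point 9

Zone of each point (C = within 1σ̂, B = 1σ̂–2σ̂, A = 2σ̂–3σ̂, * = beyond 3σ̂; sign = side of CL): 1:-B, 2:+C, 3:+C, 4:+C, 5:+C, 6:+B, 7:+C, 8:+C, 9:+C, 10:+C, 11:+B, 12:+C, 13:-B, 14:-C, 15:-C
Rule 4 (eight consecutive points on the same side of the centre line) is satisfied at point 9.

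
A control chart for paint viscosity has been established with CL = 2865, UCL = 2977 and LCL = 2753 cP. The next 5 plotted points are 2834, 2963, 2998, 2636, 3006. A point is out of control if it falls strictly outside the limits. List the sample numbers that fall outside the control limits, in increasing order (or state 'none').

Compare each point to [2753, 2977]: sample 3 = 2998 > UCL; sample 4 = 2636 < LCL; sample 5 = 3006 > UCL.

3, 4, 5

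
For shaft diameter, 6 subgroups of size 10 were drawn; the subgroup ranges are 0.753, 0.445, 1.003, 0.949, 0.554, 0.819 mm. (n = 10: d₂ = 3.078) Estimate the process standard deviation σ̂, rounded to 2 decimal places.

R̄ = (0.753 + 0.445 + 1.003 + 0.949 + 0.554 + 0.819) / 6 = 0.7538
σ̂ = R̄ / d₂ = 0.7538 / 3.078 = 0.2449

0.24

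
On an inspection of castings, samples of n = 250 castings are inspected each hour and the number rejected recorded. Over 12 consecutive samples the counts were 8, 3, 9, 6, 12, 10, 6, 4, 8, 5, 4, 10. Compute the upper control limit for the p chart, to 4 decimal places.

p̄ = Σdᵢ / (k·n) = 85 / (12 × 250) = 0.02833
UCL = p̄ + 3·√(p̄(1−p̄)/n) = 0.02833 + 3 × √(0.02833×0.97167/250) = 0.02833 + 3 × 0.01049 = 0.05982

0.0598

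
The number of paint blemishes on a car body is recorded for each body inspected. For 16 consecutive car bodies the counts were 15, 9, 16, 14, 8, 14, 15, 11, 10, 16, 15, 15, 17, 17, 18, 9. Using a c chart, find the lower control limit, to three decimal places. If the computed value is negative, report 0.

c̄ = (15 + 9 + 16 + 14 + 8 + 14 + 15 + 11 + 10 + 16 + 15 + 15 + 17 + 17 + 18 + 9) / 16 = 219 / 16 = 13.6875
LCL = c̄ − 3√c̄ = 13.6875 − 3 × 3.6997 = 2.5885

2.589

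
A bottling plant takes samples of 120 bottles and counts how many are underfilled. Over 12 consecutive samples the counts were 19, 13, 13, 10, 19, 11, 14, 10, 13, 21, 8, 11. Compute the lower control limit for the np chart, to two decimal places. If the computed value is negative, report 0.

p̄ = Σdᵢ / (k·n) = 162 / (12 × 120) = 0.11250
LCL = np̄ − 3·√(np̄(1−p̄)) = 13.5000 − 3 × 3.4614 = 3.1158

3.12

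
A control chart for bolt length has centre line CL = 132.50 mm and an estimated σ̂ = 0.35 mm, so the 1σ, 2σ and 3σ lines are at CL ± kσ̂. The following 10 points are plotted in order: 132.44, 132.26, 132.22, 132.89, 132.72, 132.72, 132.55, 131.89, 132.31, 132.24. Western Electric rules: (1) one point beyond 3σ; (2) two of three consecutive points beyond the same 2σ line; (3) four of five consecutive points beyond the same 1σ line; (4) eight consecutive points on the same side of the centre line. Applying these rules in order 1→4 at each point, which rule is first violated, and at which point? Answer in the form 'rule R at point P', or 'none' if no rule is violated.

Zone of each point (C = within 1σ̂, B = 1σ̂–2σ̂, A = 2σ̂–3σ̂, * = beyond 3σ̂; sign = side of CL): 1:-C, 2:-C, 3:-C, 4:+B, 5:+C, 6:+C, 7:+C, 8:-B, 9:-C, 10:-C
No rule fires across all 10 points.

none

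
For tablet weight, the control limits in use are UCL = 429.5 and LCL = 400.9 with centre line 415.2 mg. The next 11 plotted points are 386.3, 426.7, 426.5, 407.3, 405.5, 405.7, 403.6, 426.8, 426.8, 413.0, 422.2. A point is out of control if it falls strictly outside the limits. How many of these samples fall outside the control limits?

Compare each point to [400.9, 429.5]: sample 1 = 386.3 < LCL.

1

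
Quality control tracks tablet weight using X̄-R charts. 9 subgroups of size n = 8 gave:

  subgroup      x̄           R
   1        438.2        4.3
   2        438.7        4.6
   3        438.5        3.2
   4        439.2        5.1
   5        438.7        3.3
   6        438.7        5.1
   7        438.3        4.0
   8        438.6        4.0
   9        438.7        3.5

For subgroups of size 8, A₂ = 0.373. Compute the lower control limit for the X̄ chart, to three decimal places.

X̄̄ = (438.2 + 438.7 + 438.5 + 439.2 + 438.7 + 438.7 + 438.3 + 438.6 + 438.7) / 9 = 3947.6000 / 9 = 438.6222
R̄ = (4.3 + 4.6 + 3.2 + 5.1 + 3.3 + 5.1 + 4.0 + 4.0 + 3.5) / 9 = 37.1000 / 9 = 4.1222
LCL = X̄̄ − A₂·R̄ = 438.6222 − 0.373 × 4.1222 = 437.0846

437.085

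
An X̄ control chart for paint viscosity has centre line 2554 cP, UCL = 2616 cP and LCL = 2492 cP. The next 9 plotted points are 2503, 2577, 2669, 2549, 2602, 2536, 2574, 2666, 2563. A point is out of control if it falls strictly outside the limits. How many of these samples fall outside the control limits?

Compare each point to [2492, 2616]: sample 3 = 2669 > UCL; sample 8 = 2666 > UCL.

2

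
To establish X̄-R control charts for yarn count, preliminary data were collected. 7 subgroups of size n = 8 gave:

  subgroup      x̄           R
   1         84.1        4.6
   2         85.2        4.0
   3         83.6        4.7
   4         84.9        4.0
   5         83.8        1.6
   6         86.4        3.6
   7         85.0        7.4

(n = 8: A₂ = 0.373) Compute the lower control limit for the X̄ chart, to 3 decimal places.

83.121

X̄̄ = (84.1 + 85.2 + 83.6 + 84.9 + 83.8 + 86.4 + 85.0) / 7 = 593.0000 / 7 = 84.7143
R̄ = (4.6 + 4.0 + 4.7 + 4.0 + 1.6 + 3.6 + 7.4) / 7 = 29.9000 / 7 = 4.2714
LCL = X̄̄ − A₂·R̄ = 84.7143 − 0.373 × 4.2714 = 83.1210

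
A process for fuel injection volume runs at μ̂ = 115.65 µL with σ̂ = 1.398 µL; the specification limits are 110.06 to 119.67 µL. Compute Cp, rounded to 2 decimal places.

1.15

Cp = (USL − LSL) / (6σ̂) = (119.67 − 110.06) / (6 × 1.398) = 9.6100 / 8.3880 = 1.1457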